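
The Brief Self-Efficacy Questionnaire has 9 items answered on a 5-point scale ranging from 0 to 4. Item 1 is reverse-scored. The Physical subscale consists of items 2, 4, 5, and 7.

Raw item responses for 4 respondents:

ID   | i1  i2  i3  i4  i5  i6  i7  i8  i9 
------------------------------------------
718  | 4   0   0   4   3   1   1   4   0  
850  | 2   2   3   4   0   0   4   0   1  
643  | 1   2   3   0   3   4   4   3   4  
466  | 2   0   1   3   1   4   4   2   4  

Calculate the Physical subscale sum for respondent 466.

Respondent 466 raw: 2, 0, 1, 3, 1, 4, 4, 2, 4.
Physical items: 2, 4, 5, 7.
Reverse-coded (reverse-coded value = 4 − response):
  item 2: 0
  item 4: 3
  item 5: 1
  item 7: 4
Sum = 0 + 3 + 1 + 4 = 8

8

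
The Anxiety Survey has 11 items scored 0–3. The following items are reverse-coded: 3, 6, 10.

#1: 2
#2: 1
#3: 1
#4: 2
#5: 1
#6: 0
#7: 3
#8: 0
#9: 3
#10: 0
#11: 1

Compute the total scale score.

Reverse-coded items (reversed = (0+3) − raw = 3 − raw):
  item 3: 3 − 1 = 2
  item 6: 3 − 0 = 3
  item 10: 3 − 0 = 3
Scored responses: 2, 1, 2, 2, 1, 3, 3, 0, 3, 3, 1
Total = 2 + 1 + 2 + 2 + 1 + 3 + 3 + 0 + 3 + 3 + 1 = 21

21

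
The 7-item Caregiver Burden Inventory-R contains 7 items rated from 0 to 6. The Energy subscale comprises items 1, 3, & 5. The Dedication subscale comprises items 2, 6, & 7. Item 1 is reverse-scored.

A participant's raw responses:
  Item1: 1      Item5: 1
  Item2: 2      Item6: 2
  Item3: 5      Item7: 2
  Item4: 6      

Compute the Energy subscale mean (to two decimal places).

3.67

Energy items: 1, 3, 5.
Of these, item 1 is reverse-scored; reversed = (0+6) − raw = 6 − raw.
  item 1: 6 − 1 = 5
  item 3: 5
  item 5: 1
Sum = 5 + 5 + 1 = 11
Mean = 11 / 3 = 3.67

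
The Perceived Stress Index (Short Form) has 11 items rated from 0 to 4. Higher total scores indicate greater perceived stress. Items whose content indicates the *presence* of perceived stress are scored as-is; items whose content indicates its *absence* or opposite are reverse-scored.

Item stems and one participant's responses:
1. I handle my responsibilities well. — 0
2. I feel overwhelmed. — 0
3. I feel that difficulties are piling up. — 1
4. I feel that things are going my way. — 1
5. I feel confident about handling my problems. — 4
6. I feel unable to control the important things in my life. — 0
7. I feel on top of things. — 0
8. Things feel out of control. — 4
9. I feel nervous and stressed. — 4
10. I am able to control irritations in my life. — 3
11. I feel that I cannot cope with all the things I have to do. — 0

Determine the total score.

Items 1, 4, 5, 7, 10 describe the absence/opposite of perceived stress → reverse-score.
reverse-coded value = 4 − response.
  item 1: 4 − 0 = 4
  item 2: 0
  item 3: 1
  item 4: 4 − 1 = 3
  item 5: 4 − 4 = 0
  item 6: 0
  item 7: 4 − 0 = 4
  item 8: 4
  item 9: 4
  item 10: 4 − 3 = 1
  item 11: 0
Total = 4 + 0 + 1 + 3 + 0 + 0 + 4 + 4 + 4 + 1 + 0 = 21

21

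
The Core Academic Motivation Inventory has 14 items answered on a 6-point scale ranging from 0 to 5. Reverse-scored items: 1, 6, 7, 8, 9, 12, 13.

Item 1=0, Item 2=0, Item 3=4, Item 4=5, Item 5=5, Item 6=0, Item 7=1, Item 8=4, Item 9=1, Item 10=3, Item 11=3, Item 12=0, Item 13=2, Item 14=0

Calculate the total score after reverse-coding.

Reverse-coded items (on a 0–5 scale, reversed = 5 − raw):
  item 1: 5 − 0 = 5
  item 6: 5 − 0 = 5
  item 7: 5 − 1 = 4
  item 8: 5 − 4 = 1
  item 9: 5 − 1 = 4
  item 12: 5 − 0 = 5
  item 13: 5 − 2 = 3
Scored responses: 5, 0, 4, 5, 5, 5, 4, 1, 4, 3, 3, 5, 3, 0
Total = 5 + 0 + 4 + 5 + 5 + 5 + 4 + 1 + 4 + 3 + 3 + 5 + 3 + 0 = 47

47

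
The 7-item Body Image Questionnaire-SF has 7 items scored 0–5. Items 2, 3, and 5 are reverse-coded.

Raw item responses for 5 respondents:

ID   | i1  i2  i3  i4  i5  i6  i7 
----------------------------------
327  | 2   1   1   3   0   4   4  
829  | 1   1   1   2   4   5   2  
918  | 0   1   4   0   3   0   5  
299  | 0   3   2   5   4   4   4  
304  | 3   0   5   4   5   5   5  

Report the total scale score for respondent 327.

Respondent 327 raw: 2, 1, 1, 3, 0, 4, 4.
Reverse-coded (reversed = (0+5) − raw = 5 − raw):
  item 1: 2
  item 2: 5 − 1 = 4
  item 3: 5 − 1 = 4
  item 4: 3
  item 5: 5 − 0 = 5
  item 6: 4
  item 7: 4
Sum = 2 + 4 + 4 + 3 + 5 + 4 + 4 = 26

26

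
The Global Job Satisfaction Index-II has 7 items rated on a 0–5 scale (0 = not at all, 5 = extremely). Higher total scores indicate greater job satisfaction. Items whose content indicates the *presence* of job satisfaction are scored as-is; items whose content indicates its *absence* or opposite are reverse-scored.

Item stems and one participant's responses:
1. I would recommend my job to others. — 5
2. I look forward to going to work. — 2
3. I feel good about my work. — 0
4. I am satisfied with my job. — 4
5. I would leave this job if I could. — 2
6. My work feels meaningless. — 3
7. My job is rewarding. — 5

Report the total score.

21

Items 5, 6 describe the absence/opposite of job satisfaction → reverse-score.
reverse-coded value = 5 − response.
  item 1: 5
  item 2: 2
  item 3: 0
  item 4: 4
  item 5: 5 − 2 = 3
  item 6: 5 − 3 = 2
  item 7: 5
Total = 5 + 2 + 0 + 4 + 3 + 2 + 5 = 21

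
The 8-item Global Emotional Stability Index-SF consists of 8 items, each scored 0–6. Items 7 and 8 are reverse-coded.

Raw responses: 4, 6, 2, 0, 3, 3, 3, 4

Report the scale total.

Reverse-coded items (reverse-coded value = 6 − response):
  item 7: 6 − 3 = 3
  item 8: 6 − 4 = 2
Scored responses: 4, 6, 2, 0, 3, 3, 3, 2
Total = 4 + 6 + 2 + 0 + 3 + 3 + 3 + 2 = 23

23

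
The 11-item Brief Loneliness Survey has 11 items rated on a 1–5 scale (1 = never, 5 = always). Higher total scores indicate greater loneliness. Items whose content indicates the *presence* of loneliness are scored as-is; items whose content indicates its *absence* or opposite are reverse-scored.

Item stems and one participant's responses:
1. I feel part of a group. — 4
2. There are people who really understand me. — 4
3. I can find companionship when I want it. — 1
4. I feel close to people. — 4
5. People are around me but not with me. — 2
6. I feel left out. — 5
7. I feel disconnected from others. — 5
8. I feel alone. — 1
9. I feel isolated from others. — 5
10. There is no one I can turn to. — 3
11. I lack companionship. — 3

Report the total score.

35

Items 1, 2, 3, 4 describe the absence/opposite of loneliness → reverse-score.
on a 1–5 scale, reversed = 6 − raw.
  item 1: 6 − 4 = 2
  item 2: 6 − 4 = 2
  item 3: 6 − 1 = 5
  item 4: 6 − 4 = 2
  item 5: 2
  item 6: 5
  item 7: 5
  item 8: 1
  item 9: 5
  item 10: 3
  item 11: 3
Total = 2 + 2 + 5 + 2 + 2 + 5 + 5 + 1 + 5 + 3 + 3 = 35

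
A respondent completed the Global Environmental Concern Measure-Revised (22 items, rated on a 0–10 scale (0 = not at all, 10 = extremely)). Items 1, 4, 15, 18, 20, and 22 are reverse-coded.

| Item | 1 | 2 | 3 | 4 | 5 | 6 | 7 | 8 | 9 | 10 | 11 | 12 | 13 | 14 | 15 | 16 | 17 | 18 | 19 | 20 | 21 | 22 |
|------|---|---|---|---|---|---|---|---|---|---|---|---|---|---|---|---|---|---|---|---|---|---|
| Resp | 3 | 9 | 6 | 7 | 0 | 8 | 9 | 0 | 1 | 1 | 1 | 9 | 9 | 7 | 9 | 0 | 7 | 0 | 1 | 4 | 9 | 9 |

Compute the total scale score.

105

Apply reverse scoring (on a 0–10 scale, reversed = 10 − raw):
  item 1: 10 − 3 = 7
  item 4: 10 − 7 = 3
  item 15: 10 − 9 = 1
  item 18: 10 − 0 = 10
  item 20: 10 − 4 = 6
  item 22: 10 − 9 = 1
Scored items: 7, 9, 6, 3, 0, 8, 9, 0, 1, 1, 1, 9, 9, 7, 1, 0, 7, 10, 1, 6, 9, 1
Total = 7 + 9 + 6 + 3 + 0 + 8 + 9 + 0 + 1 + 1 + 1 + 9 + 9 + 7 + 1 + 0 + 7 + 10 + 1 + 6 + 9 + 1 = 105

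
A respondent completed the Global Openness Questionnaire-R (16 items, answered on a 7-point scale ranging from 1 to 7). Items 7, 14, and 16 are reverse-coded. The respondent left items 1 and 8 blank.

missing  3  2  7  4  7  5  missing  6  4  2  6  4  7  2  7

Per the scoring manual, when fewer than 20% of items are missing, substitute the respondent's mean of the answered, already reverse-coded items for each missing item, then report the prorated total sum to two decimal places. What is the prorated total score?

59.43

Reverse-coded (on a 1–7 scale, reversed = 8 − raw):
  item 7: 8 − 5 = 3
  item 14: 8 − 7 = 1
  item 16: 8 − 7 = 1
Completed scored items (14 of 16): 3, 2, 7, 4, 7, 3, 6, 4, 2, 6, 4, 1, 2, 1; sum = 52.
Person mean = 52 / 14 ≈ 3.7143
Prorated total = (52 / 14) × 16 = 59.43 (to 2 dp)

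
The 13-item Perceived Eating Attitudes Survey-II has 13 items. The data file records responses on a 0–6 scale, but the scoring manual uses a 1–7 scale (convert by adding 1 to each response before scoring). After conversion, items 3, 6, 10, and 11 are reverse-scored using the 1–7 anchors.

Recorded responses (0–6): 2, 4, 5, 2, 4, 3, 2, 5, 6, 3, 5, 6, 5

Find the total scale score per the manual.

Convert to 1–7: 3, 5, 6, 3, 5, 4, 3, 6, 7, 4, 6, 7, 6
Reverse-coded (on a 1–7 scale, reversed = 8 − raw):
  item 3: 8 − 6 = 2
  item 6: 8 − 4 = 4
  item 10: 8 − 4 = 4
  item 11: 8 − 6 = 2
Scored: 3, 5, 2, 3, 5, 4, 3, 6, 7, 4, 2, 7, 6
Total = 57

57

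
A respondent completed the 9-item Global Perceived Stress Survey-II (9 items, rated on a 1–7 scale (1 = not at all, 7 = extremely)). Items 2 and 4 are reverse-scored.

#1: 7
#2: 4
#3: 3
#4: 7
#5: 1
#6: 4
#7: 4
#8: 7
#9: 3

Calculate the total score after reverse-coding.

34

Reverse-scored items use 8 − raw:
  item 2: 8 − 4 = 4
  item 4: 8 − 7 = 1
Scored items: 7, 4, 3, 1, 1, 4, 4, 7, 3
Total = 7 + 4 + 3 + 1 + 1 + 4 + 4 + 7 + 3 = 34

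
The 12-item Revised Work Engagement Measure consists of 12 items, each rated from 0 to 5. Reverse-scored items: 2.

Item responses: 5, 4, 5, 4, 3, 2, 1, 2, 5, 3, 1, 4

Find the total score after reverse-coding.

36

Raw sum = 39. Reverse-scored items: 2; their raw sum = 4.
Each reversal replaces raw with 5 − raw, changing the total by 5 − 2·raw per item.
Total = 39 + 1·5 − 2·4 = 39 + 5 − 8 = 36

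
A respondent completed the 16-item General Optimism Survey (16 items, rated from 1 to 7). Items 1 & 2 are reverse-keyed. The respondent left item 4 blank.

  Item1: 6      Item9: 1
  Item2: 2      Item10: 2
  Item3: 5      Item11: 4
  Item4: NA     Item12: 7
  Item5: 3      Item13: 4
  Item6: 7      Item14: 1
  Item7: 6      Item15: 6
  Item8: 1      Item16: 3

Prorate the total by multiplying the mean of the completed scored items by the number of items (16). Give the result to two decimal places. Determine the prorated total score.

Reverse-coded (reversed = (1+7) − raw = 8 − raw):
  item 1: 8 − 6 = 2
  item 2: 8 − 2 = 6
Completed scored items (15 of 16): 2, 6, 5, 3, 7, 6, 1, 1, 2, 4, 7, 4, 1, 6, 3; sum = 58.
Person mean = 58 / 15 ≈ 3.8667
Prorated total = (58 / 15) × 16 = 61.87 (to 2 dp)

61.87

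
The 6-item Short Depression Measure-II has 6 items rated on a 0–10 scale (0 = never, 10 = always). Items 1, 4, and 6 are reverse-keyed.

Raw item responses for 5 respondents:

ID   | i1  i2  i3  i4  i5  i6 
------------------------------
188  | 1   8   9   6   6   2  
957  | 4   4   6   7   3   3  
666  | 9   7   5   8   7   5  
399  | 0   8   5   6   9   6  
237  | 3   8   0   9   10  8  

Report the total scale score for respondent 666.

Respondent 666 raw: 9, 7, 5, 8, 7, 5.
Reverse-coded (reversed = (0+10) − raw = 10 − raw):
  item 1: 10 − 9 = 1
  item 2: 7
  item 3: 5
  item 4: 10 − 8 = 2
  item 5: 7
  item 6: 10 − 5 = 5
Sum = 1 + 7 + 5 + 2 + 7 + 5 = 27

27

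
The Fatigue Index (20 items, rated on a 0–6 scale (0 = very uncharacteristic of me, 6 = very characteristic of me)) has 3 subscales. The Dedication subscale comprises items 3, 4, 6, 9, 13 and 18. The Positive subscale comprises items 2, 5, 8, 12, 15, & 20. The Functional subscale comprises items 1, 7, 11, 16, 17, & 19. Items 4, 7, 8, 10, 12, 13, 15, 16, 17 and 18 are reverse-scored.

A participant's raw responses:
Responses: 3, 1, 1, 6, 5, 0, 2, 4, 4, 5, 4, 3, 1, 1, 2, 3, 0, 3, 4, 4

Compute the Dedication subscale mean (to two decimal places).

Dedication items: 3, 4, 6, 9, 13, 18.
Of these, items 4, 13, & 18 are reverse-scored; on a 0–6 scale, reversed = 6 − raw.
  item 3: 1
  item 4: 6 − 6 = 0
  item 6: 0
  item 9: 4
  item 13: 6 − 1 = 5
  item 18: 6 − 3 = 3
Sum = 1 + 0 + 0 + 4 + 5 + 3 = 13
Mean = 13 / 6 = 2.17

2.17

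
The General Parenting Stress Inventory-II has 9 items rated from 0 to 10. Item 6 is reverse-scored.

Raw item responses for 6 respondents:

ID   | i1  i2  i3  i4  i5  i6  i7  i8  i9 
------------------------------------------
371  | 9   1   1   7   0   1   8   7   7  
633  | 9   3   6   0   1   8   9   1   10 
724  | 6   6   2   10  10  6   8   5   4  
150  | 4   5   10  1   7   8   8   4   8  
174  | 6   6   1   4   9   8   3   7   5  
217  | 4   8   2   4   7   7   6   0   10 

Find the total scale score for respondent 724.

Respondent 724 raw: 6, 6, 2, 10, 10, 6, 8, 5, 4.
Reverse-coded (reverse-coded value = 10 − response):
  item 1: 6
  item 2: 6
  item 3: 2
  item 4: 10
  item 5: 10
  item 6: 10 − 6 = 4
  item 7: 8
  item 8: 5
  item 9: 4
Sum = 6 + 6 + 2 + 10 + 10 + 4 + 8 + 5 + 4 = 55

55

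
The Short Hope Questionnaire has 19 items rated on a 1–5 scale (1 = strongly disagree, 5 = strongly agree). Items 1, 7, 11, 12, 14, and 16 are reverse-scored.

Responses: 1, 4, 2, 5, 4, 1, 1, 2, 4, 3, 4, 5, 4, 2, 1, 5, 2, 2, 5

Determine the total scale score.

Raw sum = 57. Reverse-scored items: 1, 7, 11, 12, 14, 16; their raw sum = 18.
Each reversal replaces raw with 6 − raw, changing the total by 6 − 2·raw per item.
Total = 57 + 6·6 − 2·18 = 57 + 36 − 36 = 57

57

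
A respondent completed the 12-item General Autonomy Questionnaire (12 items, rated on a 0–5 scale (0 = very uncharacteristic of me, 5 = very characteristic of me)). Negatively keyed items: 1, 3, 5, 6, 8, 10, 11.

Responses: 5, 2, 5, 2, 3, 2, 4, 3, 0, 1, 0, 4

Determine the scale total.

Reversing items 1, 3, 5, 6, 8, 10 and 11 with 5 − raw:
Total = (5−5) + 2 + (5−5) + 2 + (5−3) + (5−2) + 4 + (5−3) + 0 + (5−1) + (5−0) + 4
      = 0 + 2 + 0 + 2 + 2 + 3 + 4 + 2 + 0 + 4 + 5 + 4 = 28

28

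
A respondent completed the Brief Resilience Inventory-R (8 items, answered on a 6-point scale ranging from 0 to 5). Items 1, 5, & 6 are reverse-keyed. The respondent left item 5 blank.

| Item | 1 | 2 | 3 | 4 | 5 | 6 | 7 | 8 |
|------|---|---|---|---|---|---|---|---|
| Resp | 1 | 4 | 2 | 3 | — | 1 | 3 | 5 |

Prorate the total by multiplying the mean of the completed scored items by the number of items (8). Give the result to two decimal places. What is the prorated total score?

28.57

Reverse-coded (on a 0–5 scale, reversed = 5 − raw):
  item 1: 5 − 1 = 4
  item 6: 5 − 1 = 4
Completed scored items (7 of 8): 4, 4, 2, 3, 4, 3, 5; sum = 25.
Person mean = 25 / 7 ≈ 3.5714
Prorated total = (25 / 7) × 8 = 28.57 (to 2 dp)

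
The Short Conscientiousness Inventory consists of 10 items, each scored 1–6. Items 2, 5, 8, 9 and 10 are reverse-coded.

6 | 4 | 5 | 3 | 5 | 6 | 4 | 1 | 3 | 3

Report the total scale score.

43

Reversing items 2, 5, 8, 9, and 10 with 7 − raw:
Total = 6 + (7−4) + 5 + 3 + (7−5) + 6 + 4 + (7−1) + (7−3) + (7−3)
      = 6 + 3 + 5 + 3 + 2 + 6 + 4 + 6 + 4 + 4 = 43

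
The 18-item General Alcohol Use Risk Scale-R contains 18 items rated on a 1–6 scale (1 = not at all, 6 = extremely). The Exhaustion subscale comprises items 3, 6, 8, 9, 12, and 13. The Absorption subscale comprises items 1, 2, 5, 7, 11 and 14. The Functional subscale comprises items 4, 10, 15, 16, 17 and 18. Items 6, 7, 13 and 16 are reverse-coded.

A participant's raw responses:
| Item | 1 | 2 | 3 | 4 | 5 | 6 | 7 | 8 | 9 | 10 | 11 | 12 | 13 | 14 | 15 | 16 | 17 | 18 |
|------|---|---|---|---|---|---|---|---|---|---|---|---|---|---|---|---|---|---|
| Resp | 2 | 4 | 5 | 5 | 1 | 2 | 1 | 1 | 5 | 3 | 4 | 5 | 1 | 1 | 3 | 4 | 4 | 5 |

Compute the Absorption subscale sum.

18

Absorption items: 1, 2, 5, 7, 11, 14.
Of these, item 7 is reverse-coded; reversed = (1+6) − raw = 7 − raw.
  item 1: 2
  item 2: 4
  item 5: 1
  item 7: 7 − 1 = 6
  item 11: 4
  item 14: 1
Sum = 2 + 4 + 1 + 6 + 4 + 1 = 18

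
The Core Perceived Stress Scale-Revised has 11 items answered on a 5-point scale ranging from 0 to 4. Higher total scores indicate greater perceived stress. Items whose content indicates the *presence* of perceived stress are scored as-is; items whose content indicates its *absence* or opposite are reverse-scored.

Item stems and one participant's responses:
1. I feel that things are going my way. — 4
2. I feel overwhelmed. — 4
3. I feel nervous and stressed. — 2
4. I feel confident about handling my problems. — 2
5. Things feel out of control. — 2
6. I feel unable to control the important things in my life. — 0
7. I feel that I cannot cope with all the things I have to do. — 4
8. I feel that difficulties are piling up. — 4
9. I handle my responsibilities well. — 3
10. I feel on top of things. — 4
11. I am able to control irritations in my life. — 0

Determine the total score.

23

Items 1, 4, 9, 10, 11 describe the absence/opposite of perceived stress → reverse-score.
on a 0–4 scale, reversed = 4 − raw.
  item 1: 4 − 4 = 0
  item 2: 4
  item 3: 2
  item 4: 4 − 2 = 2
  item 5: 2
  item 6: 0
  item 7: 4
  item 8: 4
  item 9: 4 − 3 = 1
  item 10: 4 − 4 = 0
  item 11: 4 − 0 = 4
Total = 0 + 4 + 2 + 2 + 2 + 0 + 4 + 4 + 1 + 0 + 4 = 23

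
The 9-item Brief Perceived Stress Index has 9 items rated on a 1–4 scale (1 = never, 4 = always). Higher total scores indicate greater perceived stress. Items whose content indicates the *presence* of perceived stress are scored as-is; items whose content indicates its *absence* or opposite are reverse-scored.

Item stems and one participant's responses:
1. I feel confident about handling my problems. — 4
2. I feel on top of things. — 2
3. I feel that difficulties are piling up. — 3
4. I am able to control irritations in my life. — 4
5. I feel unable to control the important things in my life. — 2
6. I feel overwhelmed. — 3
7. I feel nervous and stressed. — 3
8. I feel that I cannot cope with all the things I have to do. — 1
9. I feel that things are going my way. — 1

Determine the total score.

21

Items 1, 2, 4, 9 describe the absence/opposite of perceived stress → reverse-score.
reverse-coded value = 5 − response.
  item 1: 5 − 4 = 1
  item 2: 5 − 2 = 3
  item 3: 3
  item 4: 5 − 4 = 1
  item 5: 2
  item 6: 3
  item 7: 3
  item 8: 1
  item 9: 5 − 1 = 4
Total = 1 + 3 + 3 + 1 + 2 + 3 + 3 + 1 + 4 = 21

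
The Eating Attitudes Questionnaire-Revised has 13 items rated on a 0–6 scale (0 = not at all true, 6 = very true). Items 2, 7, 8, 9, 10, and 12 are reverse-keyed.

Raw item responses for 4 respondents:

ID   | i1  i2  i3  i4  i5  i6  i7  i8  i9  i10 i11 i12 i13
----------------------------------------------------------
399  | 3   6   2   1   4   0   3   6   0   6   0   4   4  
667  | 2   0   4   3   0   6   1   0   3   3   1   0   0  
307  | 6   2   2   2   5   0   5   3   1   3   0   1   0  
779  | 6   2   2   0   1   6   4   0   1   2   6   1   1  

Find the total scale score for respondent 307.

36

Respondent 307 raw: 6, 2, 2, 2, 5, 0, 5, 3, 1, 3, 0, 1, 0.
Reverse-coded (reversed = (0+6) − raw = 6 − raw):
  item 1: 6
  item 2: 6 − 2 = 4
  item 3: 2
  item 4: 2
  item 5: 5
  item 6: 0
  item 7: 6 − 5 = 1
  item 8: 6 − 3 = 3
  item 9: 6 − 1 = 5
  item 10: 6 − 3 = 3
  item 11: 0
  item 12: 6 − 1 = 5
  item 13: 0
Sum = 6 + 4 + 2 + 2 + 5 + 0 + 1 + 3 + 5 + 3 + 0 + 5 + 0 = 36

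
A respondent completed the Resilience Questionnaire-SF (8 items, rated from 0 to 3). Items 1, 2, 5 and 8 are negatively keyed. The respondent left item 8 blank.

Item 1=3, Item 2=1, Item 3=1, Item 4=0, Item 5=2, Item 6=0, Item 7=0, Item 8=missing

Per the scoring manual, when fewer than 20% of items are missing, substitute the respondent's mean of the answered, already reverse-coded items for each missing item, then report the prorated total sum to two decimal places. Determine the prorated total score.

4.57

Reverse-coded (on a 0–3 scale, reversed = 3 − raw):
  item 1: 3 − 3 = 0
  item 2: 3 − 1 = 2
  item 5: 3 − 2 = 1
Completed scored items (7 of 8): 0, 2, 1, 0, 1, 0, 0; sum = 4.
Person mean = 4 / 7 ≈ 0.5714
Prorated total = (4 / 7) × 8 = 4.57 (to 2 dp)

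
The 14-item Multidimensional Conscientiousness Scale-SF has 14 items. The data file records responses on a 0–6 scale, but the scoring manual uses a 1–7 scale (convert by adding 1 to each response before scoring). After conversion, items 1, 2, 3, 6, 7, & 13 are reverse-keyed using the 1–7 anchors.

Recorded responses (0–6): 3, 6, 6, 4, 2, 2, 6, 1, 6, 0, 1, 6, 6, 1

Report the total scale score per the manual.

42

Convert to 1–7: 4, 7, 7, 5, 3, 3, 7, 2, 7, 1, 2, 7, 7, 2
Reverse-coded (on a 1–7 scale, reversed = 8 − raw):
  item 1: 8 − 4 = 4
  item 2: 8 − 7 = 1
  item 3: 8 − 7 = 1
  item 6: 8 − 3 = 5
  item 7: 8 − 7 = 1
  item 13: 8 − 7 = 1
Scored: 4, 1, 1, 5, 3, 5, 1, 2, 7, 1, 2, 7, 1, 2
Total = 42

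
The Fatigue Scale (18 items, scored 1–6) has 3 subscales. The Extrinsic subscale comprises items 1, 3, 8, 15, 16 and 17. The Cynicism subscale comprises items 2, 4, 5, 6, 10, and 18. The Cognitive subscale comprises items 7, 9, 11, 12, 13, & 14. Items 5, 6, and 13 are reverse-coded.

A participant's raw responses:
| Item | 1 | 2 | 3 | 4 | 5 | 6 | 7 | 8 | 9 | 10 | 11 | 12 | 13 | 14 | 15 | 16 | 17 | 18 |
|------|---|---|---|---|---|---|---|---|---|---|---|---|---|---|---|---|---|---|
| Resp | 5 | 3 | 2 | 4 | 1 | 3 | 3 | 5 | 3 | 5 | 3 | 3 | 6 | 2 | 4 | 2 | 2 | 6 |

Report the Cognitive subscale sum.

Cognitive items: 7, 9, 11, 12, 13, 14.
Of these, item 13 is reverse-coded; on a 1–6 scale, reversed = 7 − raw.
  item 7: 3
  item 9: 3
  item 11: 3
  item 12: 3
  item 13: 7 − 6 = 1
  item 14: 2
Sum = 3 + 3 + 3 + 3 + 1 + 2 = 15

15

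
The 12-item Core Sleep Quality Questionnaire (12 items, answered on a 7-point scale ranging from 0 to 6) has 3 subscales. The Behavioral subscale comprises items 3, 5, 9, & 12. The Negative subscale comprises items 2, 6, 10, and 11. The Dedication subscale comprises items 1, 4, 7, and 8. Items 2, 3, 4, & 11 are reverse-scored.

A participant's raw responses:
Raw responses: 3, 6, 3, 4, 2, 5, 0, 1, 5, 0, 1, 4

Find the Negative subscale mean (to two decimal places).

Negative items: 2, 6, 10, 11.
Of these, items 2 and 11 are reverse-scored; on a 0–6 scale, reversed = 6 − raw.
  item 2: 6 − 6 = 0
  item 6: 5
  item 10: 0
  item 11: 6 − 1 = 5
Sum = 0 + 5 + 0 + 5 = 10
Mean = 10 / 4 = 2.50

2.50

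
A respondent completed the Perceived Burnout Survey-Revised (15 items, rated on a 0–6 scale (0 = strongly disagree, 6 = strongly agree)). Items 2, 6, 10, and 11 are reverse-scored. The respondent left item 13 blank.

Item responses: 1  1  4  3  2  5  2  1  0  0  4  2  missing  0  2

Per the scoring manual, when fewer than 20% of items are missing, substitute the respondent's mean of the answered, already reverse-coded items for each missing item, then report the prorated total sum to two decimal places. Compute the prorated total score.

33.21

Reverse-coded (reversed = (0+6) − raw = 6 − raw):
  item 2: 6 − 1 = 5
  item 6: 6 − 5 = 1
  item 10: 6 − 0 = 6
  item 11: 6 − 4 = 2
Completed scored items (14 of 15): 1, 5, 4, 3, 2, 1, 2, 1, 0, 6, 2, 2, 0, 2; sum = 31.
Person mean = 31 / 14 ≈ 2.2143
Prorated total = (31 / 14) × 15 = 33.21 (to 2 dp)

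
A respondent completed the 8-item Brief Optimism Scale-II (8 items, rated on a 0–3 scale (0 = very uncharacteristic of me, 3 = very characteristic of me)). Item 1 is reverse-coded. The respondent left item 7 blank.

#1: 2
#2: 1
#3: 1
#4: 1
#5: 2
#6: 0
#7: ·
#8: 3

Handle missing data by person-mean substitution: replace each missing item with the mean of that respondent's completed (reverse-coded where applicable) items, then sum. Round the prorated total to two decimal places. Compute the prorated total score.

Reverse-coded (on a 0–3 scale, reversed = 3 − raw):
  item 1: 3 − 2 = 1
Completed scored items (7 of 8): 1, 1, 1, 1, 2, 0, 3; sum = 9.
Person mean = 9 / 7 ≈ 1.2857
Prorated total = (9 / 7) × 8 = 10.29 (to 2 dp)

10.29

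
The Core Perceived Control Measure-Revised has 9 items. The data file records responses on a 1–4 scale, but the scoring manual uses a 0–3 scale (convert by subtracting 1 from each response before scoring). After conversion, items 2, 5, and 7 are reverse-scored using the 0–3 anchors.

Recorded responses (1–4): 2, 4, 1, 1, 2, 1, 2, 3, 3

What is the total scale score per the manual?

Convert to 0–3: 1, 3, 0, 0, 1, 0, 1, 2, 2
Reverse-coded (reverse-coded value = 3 − response):
  item 2: 3 − 3 = 0
  item 5: 3 − 1 = 2
  item 7: 3 − 1 = 2
Scored: 1, 0, 0, 0, 2, 0, 2, 2, 2
Total = 9

9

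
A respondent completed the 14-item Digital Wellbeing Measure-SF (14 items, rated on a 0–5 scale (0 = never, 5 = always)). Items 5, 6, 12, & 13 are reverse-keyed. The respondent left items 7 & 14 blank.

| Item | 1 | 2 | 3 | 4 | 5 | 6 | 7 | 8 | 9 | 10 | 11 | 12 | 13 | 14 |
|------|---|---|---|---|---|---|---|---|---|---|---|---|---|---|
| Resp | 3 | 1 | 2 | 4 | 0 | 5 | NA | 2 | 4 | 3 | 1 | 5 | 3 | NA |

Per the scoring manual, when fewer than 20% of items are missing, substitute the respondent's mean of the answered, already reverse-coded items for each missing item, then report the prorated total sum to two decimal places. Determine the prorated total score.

31.50

Reverse-coded (on a 0–5 scale, reversed = 5 − raw):
  item 5: 5 − 0 = 5
  item 6: 5 − 5 = 0
  item 12: 5 − 5 = 0
  item 13: 5 − 3 = 2
Completed scored items (12 of 14): 3, 1, 2, 4, 5, 0, 2, 4, 3, 1, 0, 2; sum = 27.
Person mean = 27 / 12 ≈ 2.2500
Prorated total = (27 / 12) × 14 = 31.50 (to 2 dp)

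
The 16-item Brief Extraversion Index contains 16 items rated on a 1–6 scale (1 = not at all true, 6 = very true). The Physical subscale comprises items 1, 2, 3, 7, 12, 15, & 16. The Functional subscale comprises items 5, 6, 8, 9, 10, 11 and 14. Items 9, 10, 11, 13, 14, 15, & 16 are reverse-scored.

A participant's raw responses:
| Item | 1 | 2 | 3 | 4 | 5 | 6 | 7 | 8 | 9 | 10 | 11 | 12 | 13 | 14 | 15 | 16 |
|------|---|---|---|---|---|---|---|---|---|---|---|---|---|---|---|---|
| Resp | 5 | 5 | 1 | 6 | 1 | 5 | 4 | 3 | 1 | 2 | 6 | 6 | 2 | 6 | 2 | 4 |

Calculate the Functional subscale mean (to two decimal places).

Functional items: 5, 6, 8, 9, 10, 11, 14.
Of these, items 9, 10, 11, & 14 are reverse-scored; reverse-coded value = 7 − response.
  item 5: 1
  item 6: 5
  item 8: 3
  item 9: 7 − 1 = 6
  item 10: 7 − 2 = 5
  item 11: 7 − 6 = 1
  item 14: 7 − 6 = 1
Sum = 1 + 5 + 3 + 6 + 5 + 1 + 1 = 22
Mean = 22 / 7 = 3.14

3.14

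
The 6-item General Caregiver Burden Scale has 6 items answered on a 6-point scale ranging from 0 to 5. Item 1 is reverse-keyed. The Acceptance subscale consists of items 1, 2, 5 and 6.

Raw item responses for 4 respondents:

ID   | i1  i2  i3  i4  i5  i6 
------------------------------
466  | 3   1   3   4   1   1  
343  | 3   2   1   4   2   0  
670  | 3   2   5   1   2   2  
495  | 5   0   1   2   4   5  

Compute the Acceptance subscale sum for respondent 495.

9

Respondent 495 raw: 5, 0, 1, 2, 4, 5.
Acceptance items: 1, 2, 5, 6.
Reverse-coded (reverse-coded value = 5 − response):
  item 1: 5 − 5 = 0
  item 2: 0
  item 5: 4
  item 6: 5
Sum = 0 + 0 + 4 + 5 = 9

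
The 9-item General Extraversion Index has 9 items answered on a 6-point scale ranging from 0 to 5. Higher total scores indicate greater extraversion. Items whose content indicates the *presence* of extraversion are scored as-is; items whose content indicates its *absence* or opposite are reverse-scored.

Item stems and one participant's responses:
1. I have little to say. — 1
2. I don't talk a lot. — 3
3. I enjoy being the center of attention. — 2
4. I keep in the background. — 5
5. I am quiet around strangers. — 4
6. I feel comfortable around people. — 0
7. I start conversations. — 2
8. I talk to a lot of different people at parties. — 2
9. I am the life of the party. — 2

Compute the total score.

Items 1, 2, 4, 5 describe the absence/opposite of extraversion → reverse-score.
reversed = (0+5) − raw = 5 − raw.
  item 1: 5 − 1 = 4
  item 2: 5 − 3 = 2
  item 3: 2
  item 4: 5 − 5 = 0
  item 5: 5 − 4 = 1
  item 6: 0
  item 7: 2
  item 8: 2
  item 9: 2
Total = 4 + 2 + 2 + 0 + 1 + 0 + 2 + 2 + 2 = 15

15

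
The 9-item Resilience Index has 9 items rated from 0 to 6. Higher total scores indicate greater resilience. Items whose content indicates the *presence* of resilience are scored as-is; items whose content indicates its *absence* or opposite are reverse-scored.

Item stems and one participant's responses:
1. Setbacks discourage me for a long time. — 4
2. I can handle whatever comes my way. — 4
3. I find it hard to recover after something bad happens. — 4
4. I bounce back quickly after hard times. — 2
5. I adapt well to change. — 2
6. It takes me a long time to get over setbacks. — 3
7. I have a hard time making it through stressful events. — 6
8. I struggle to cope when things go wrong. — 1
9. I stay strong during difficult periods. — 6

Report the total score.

Items 1, 3, 6, 7, 8 describe the absence/opposite of resilience → reverse-score.
reversed = (0+6) − raw = 6 − raw.
  item 1: 6 − 4 = 2
  item 2: 4
  item 3: 6 − 4 = 2
  item 4: 2
  item 5: 2
  item 6: 6 − 3 = 3
  item 7: 6 − 6 = 0
  item 8: 6 − 1 = 5
  item 9: 6
Total = 2 + 4 + 2 + 2 + 2 + 3 + 0 + 5 + 6 = 26

26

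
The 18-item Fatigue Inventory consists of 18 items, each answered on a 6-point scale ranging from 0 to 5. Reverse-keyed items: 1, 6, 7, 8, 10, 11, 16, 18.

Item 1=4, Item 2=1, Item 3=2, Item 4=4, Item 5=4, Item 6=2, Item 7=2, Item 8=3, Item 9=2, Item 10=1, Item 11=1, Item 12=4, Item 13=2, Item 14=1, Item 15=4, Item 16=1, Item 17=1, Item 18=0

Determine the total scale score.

Raw sum = 39. Reverse-keyed items: 1, 6, 7, 8, 10, 11, 16, 18; their raw sum = 14.
Each reversal replaces raw with 5 − raw, changing the total by 5 − 2·raw per item.
Total = 39 + 8·5 − 2·14 = 39 + 40 − 28 = 51

51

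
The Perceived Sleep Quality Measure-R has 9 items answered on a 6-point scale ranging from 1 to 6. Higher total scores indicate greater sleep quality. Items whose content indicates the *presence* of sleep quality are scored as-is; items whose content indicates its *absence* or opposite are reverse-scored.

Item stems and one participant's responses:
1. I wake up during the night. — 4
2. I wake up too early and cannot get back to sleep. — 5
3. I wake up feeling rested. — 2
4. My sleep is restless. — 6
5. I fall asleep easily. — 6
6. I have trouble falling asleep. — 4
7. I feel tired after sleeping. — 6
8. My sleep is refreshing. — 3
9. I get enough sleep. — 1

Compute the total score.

Items 1, 2, 4, 6, 7 describe the absence/opposite of sleep quality → reverse-score.
on a 1–6 scale, reversed = 7 − raw.
  item 1: 7 − 4 = 3
  item 2: 7 − 5 = 2
  item 3: 2
  item 4: 7 − 6 = 1
  item 5: 6
  item 6: 7 − 4 = 3
  item 7: 7 − 6 = 1
  item 8: 3
  item 9: 1
Total = 3 + 2 + 2 + 1 + 6 + 3 + 1 + 3 + 1 = 22

22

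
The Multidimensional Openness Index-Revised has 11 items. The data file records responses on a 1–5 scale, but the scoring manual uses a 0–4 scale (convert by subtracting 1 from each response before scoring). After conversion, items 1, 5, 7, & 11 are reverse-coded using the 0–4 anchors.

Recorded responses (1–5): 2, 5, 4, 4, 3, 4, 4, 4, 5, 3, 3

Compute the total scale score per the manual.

30

Convert to 0–4: 1, 4, 3, 3, 2, 3, 3, 3, 4, 2, 2
Reverse-coded (reversed = (0+4) − raw = 4 − raw):
  item 1: 4 − 1 = 3
  item 5: 4 − 2 = 2
  item 7: 4 − 3 = 1
  item 11: 4 − 2 = 2
Scored: 3, 4, 3, 3, 2, 3, 1, 3, 4, 2, 2
Total = 30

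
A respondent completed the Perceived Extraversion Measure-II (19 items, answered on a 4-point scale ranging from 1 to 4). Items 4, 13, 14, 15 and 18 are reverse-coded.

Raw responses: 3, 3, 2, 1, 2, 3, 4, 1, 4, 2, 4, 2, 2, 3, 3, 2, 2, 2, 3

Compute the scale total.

51

Reversing items 4, 13, 14, 15, & 18 with 5 − raw:
Total = 3 + 3 + 2 + (5−1) + 2 + 3 + 4 + 1 + 4 + 2 + 4 + 2 + (5−2) + (5−3) + (5−3) + 2 + 2 + (5−2) + 3
      = 3 + 3 + 2 + 4 + 2 + 3 + 4 + 1 + 4 + 2 + 4 + 2 + 3 + 2 + 2 + 2 + 2 + 3 + 3 = 51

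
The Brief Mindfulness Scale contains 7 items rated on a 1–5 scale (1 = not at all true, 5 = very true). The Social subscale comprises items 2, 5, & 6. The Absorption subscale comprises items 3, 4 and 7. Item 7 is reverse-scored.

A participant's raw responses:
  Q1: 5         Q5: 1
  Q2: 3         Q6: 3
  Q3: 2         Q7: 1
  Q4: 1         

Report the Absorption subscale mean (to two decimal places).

Absorption items: 3, 4, 7.
Of these, item 7 is reverse-scored; on a 1–5 scale, reversed = 6 − raw.
  item 3: 2
  item 4: 1
  item 7: 6 − 1 = 5
Sum = 2 + 1 + 5 = 8
Mean = 8 / 3 = 2.67

2.67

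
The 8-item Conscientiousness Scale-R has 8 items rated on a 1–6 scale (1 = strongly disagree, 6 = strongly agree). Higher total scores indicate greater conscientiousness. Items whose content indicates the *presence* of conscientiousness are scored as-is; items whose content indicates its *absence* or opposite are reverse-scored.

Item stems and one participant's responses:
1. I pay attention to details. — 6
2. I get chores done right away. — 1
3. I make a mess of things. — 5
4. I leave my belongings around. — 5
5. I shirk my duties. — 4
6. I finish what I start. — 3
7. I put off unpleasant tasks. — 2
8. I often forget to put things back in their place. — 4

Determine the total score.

25

Items 3, 4, 5, 7, 8 describe the absence/opposite of conscientiousness → reverse-score.
on a 1–6 scale, reversed = 7 − raw.
  item 1: 6
  item 2: 1
  item 3: 7 − 5 = 2
  item 4: 7 − 5 = 2
  item 5: 7 − 4 = 3
  item 6: 3
  item 7: 7 − 2 = 5
  item 8: 7 − 4 = 3
Total = 6 + 1 + 2 + 2 + 3 + 3 + 5 + 3 = 25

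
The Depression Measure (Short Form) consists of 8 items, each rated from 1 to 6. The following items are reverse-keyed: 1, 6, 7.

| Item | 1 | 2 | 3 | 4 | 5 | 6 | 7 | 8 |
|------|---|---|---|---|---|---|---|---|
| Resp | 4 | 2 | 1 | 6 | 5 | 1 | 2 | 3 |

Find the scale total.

31

Apply reverse scoring (reversed = (1+6) − raw = 7 − raw):
  item 1: 7 − 4 = 3
  item 6: 7 − 1 = 6
  item 7: 7 − 2 = 5
Scored responses: 3, 2, 1, 6, 5, 6, 5, 3
Total = 3 + 2 + 1 + 6 + 5 + 6 + 5 + 3 = 31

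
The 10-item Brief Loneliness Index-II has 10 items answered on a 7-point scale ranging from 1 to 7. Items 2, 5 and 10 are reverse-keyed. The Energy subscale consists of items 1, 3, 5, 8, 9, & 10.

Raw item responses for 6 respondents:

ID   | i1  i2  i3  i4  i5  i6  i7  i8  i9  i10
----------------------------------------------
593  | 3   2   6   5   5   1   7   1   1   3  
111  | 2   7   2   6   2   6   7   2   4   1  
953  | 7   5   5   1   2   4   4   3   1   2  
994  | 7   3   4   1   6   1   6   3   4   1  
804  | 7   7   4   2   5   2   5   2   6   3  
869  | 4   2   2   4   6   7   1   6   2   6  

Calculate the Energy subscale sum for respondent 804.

Respondent 804 raw: 7, 7, 4, 2, 5, 2, 5, 2, 6, 3.
Energy items: 1, 3, 5, 8, 9, 10.
Reverse-coded (reversed = (1+7) − raw = 8 − raw):
  item 1: 7
  item 3: 4
  item 5: 8 − 5 = 3
  item 8: 2
  item 9: 6
  item 10: 8 − 3 = 5
Sum = 7 + 4 + 3 + 2 + 6 + 5 = 27

27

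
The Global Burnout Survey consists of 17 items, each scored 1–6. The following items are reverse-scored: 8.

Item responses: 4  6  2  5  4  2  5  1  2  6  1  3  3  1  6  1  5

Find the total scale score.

Apply reverse scoring (reverse-coded value = 7 − response):
  item 8: 7 − 1 = 6
Scored items: 4, 6, 2, 5, 4, 2, 5, 6, 2, 6, 1, 3, 3, 1, 6, 1, 5
Total = 4 + 6 + 2 + 5 + 4 + 2 + 5 + 6 + 2 + 6 + 1 + 3 + 3 + 1 + 6 + 1 + 5 = 62

62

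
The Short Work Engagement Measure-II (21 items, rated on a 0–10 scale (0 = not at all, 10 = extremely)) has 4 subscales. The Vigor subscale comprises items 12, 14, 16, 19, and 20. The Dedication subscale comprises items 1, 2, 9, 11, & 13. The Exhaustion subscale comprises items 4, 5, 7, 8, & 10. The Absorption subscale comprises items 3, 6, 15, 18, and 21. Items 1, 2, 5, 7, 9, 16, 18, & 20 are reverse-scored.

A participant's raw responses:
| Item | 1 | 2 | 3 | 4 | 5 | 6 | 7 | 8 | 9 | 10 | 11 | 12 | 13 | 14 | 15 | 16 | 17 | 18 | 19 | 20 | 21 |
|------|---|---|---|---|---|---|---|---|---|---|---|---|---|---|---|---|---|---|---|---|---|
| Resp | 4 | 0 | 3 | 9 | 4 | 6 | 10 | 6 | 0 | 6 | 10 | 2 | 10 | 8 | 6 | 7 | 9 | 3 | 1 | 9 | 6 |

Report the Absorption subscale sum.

Absorption items: 3, 6, 15, 18, 21.
Of these, item 18 is reverse-scored; reverse-coded value = 10 − response.
  item 3: 3
  item 6: 6
  item 15: 6
  item 18: 10 − 3 = 7
  item 21: 6
Sum = 3 + 6 + 6 + 7 + 6 = 28

28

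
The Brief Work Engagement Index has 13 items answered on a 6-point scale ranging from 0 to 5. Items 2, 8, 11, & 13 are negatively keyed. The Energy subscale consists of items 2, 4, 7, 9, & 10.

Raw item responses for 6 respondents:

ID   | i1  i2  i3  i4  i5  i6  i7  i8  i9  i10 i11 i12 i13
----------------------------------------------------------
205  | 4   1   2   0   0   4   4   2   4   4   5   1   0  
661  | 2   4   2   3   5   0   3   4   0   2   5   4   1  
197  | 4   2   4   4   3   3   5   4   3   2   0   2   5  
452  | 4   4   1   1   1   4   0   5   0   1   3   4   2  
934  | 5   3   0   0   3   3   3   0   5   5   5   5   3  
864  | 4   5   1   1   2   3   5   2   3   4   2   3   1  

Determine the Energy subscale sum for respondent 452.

3

Respondent 452 raw: 4, 4, 1, 1, 1, 4, 0, 5, 0, 1, 3, 4, 2.
Energy items: 2, 4, 7, 9, 10.
Reverse-coded (reverse-coded value = 5 − response):
  item 2: 5 − 4 = 1
  item 4: 1
  item 7: 0
  item 9: 0
  item 10: 1
Sum = 1 + 1 + 0 + 0 + 1 = 3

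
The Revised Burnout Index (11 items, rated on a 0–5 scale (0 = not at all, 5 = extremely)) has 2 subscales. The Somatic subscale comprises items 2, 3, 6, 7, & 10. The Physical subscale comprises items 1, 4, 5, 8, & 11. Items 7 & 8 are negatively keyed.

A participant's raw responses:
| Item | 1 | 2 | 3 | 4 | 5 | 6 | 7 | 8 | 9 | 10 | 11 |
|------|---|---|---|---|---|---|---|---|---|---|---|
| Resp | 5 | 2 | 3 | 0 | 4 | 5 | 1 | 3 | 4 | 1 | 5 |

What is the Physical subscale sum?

Physical items: 1, 4, 5, 8, 11.
Of these, item 8 is negatively keyed; reversed = (0+5) − raw = 5 − raw.
  item 1: 5
  item 4: 0
  item 5: 4
  item 8: 5 − 3 = 2
  item 11: 5
Sum = 5 + 0 + 4 + 2 + 5 = 16

16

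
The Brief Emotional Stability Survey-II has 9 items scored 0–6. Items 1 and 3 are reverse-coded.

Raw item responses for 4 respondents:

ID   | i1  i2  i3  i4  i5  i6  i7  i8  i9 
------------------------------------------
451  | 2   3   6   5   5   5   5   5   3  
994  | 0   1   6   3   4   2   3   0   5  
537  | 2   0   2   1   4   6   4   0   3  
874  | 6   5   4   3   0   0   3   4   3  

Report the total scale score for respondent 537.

26

Respondent 537 raw: 2, 0, 2, 1, 4, 6, 4, 0, 3.
Reverse-coded (on a 0–6 scale, reversed = 6 − raw):
  item 1: 6 − 2 = 4
  item 2: 0
  item 3: 6 − 2 = 4
  item 4: 1
  item 5: 4
  item 6: 6
  item 7: 4
  item 8: 0
  item 9: 3
Sum = 4 + 0 + 4 + 1 + 4 + 6 + 4 + 0 + 3 = 26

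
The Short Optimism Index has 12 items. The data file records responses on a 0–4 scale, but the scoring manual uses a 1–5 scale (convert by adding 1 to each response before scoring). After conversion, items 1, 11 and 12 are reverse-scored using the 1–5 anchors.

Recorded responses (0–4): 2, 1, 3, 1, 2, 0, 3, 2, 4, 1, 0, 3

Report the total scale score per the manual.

Convert to 1–5: 3, 2, 4, 2, 3, 1, 4, 3, 5, 2, 1, 4
Reverse-coded (reverse-coded value = 6 − response):
  item 1: 6 − 3 = 3
  item 11: 6 − 1 = 5
  item 12: 6 − 4 = 2
Scored: 3, 2, 4, 2, 3, 1, 4, 3, 5, 2, 5, 2
Total = 36

36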